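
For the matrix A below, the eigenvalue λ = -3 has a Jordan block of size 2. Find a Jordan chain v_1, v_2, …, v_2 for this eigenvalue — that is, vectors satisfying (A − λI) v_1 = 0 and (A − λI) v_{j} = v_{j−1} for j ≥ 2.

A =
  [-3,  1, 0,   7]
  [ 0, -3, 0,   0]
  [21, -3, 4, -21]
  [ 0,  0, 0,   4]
A Jordan chain for λ = -3 of length 2:
v_1 = (1, 0, -3, 0)ᵀ
v_2 = (0, 1, 0, 0)ᵀ

Let N = A − (-3)·I. We want v_2 with N^2 v_2 = 0 but N^1 v_2 ≠ 0; then v_{j-1} := N · v_j for j = 2, …, 2.

Pick v_2 = (0, 1, 0, 0)ᵀ.
Then v_1 = N · v_2 = (1, 0, -3, 0)ᵀ.

Sanity check: (A − (-3)·I) v_1 = (0, 0, 0, 0)ᵀ = 0. ✓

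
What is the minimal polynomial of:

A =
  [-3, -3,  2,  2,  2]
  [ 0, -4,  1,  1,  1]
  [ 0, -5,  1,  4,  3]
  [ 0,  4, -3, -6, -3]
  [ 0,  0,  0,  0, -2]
x^4 + 11*x^3 + 45*x^2 + 81*x + 54

The characteristic polynomial is χ_A(x) = (x + 2)*(x + 3)^4, so the eigenvalues are known. The minimal polynomial is
  m_A(x) = Π_λ (x − λ)^{k_λ}
where k_λ is the size of the *largest* Jordan block for λ (equivalently, the smallest k with (A − λI)^k v = 0 for every generalised eigenvector v of λ).

  λ = -3: largest Jordan block has size 3, contributing (x + 3)^3
  λ = -2: largest Jordan block has size 1, contributing (x + 2)

So m_A(x) = (x + 2)*(x + 3)^3 = x^4 + 11*x^3 + 45*x^2 + 81*x + 54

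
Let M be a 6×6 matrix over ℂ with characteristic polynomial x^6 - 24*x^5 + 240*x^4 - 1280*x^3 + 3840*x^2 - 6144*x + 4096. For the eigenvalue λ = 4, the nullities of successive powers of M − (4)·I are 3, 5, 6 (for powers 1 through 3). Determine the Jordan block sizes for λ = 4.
Block sizes for λ = 4: [3, 2, 1]

From the dimensions of kernels of powers, the number of Jordan blocks of size at least j is d_j − d_{j−1} where d_j = dim ker(N^j) (with d_0 = 0). Computing the differences gives [3, 2, 1].
The number of blocks of size exactly k is (#blocks of size ≥ k) − (#blocks of size ≥ k + 1), so the partition is: 1 block(s) of size 1, 1 block(s) of size 2, 1 block(s) of size 3.
In nonincreasing order the block sizes are [3, 2, 1].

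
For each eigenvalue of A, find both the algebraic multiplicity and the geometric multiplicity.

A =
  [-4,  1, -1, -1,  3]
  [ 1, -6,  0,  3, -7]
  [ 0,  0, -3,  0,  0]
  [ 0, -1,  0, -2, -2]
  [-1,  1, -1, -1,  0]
λ = -3: alg = 5, geom = 2

Step 1 — factor the characteristic polynomial to read off the algebraic multiplicities:
  χ_A(x) = (x + 3)^5

Step 2 — compute geometric multiplicities via the rank-nullity identity g(λ) = n − rank(A − λI):
  rank(A − (-3)·I) = 3, so dim ker(A − (-3)·I) = n − 3 = 2

Summary:
  λ = -3: algebraic multiplicity = 5, geometric multiplicity = 2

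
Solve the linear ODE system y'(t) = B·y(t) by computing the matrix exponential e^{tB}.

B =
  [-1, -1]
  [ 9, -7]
e^{tB} =
  [3*t*exp(-4*t) + exp(-4*t), -t*exp(-4*t)]
  [9*t*exp(-4*t), -3*t*exp(-4*t) + exp(-4*t)]

Strategy: write B = P · J · P⁻¹ where J is a Jordan canonical form, so e^{tB} = P · e^{tJ} · P⁻¹, and e^{tJ} can be computed block-by-block.

B has Jordan form
J =
  [-4,  1]
  [ 0, -4]
(up to reordering of blocks).

Per-block formulas:
  For a 2×2 Jordan block J_2(-4): exp(t · J_2(-4)) = e^(-4t)·(I + t·N), where N is the 2×2 nilpotent shift.

After assembling e^{tJ} and conjugating by P, we get:

e^{tB} =
  [3*t*exp(-4*t) + exp(-4*t), -t*exp(-4*t)]
  [9*t*exp(-4*t), -3*t*exp(-4*t) + exp(-4*t)]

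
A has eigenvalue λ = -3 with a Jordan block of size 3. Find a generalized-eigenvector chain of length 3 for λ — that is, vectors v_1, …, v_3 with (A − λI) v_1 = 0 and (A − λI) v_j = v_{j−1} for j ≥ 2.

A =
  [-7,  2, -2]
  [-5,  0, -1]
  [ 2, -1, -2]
A Jordan chain for λ = -3 of length 3:
v_1 = (2, 3, -1)ᵀ
v_2 = (-4, -5, 2)ᵀ
v_3 = (1, 0, 0)ᵀ

Let N = A − (-3)·I. We want v_3 with N^3 v_3 = 0 but N^2 v_3 ≠ 0; then v_{j-1} := N · v_j for j = 3, …, 2.

Pick v_3 = (1, 0, 0)ᵀ.
Then v_2 = N · v_3 = (-4, -5, 2)ᵀ.
Then v_1 = N · v_2 = (2, 3, -1)ᵀ.

Sanity check: (A − (-3)·I) v_1 = (0, 0, 0)ᵀ = 0. ✓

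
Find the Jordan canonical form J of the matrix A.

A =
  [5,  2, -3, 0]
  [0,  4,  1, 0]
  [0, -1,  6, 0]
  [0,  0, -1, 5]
J_3(5) ⊕ J_1(5)

The characteristic polynomial is
  det(x·I − A) = x^4 - 20*x^3 + 150*x^2 - 500*x + 625 = (x - 5)^4

Eigenvalues and multiplicities (the geometric multiplicity of λ is n − rank(A − λI), which equals the number of Jordan blocks for λ):
  λ = 5: algebraic multiplicity = 4, geometric multiplicity = 2

Determining the block sizes for each eigenvalue:
  λ = 5: with am = 4 and gm = 2, the partition is not yet determined (e.g. several partitions of 4 into 2 parts exist). Let N = A − (5)·I. Computing rank(N^1) = 2, rank(N^2) = 1, rank(N^3) = 0; the number of blocks of size ≥ j is rank(N^{j−1}) − rank(N^j), giving [2, 1, 1]. So we have 1 block(s) of size 3, 1 block(s) of size 1 → block sizes [3, 1]

Assembling the blocks gives a Jordan form
J =
  [5, 1, 0, 0]
  [0, 5, 1, 0]
  [0, 0, 5, 0]
  [0, 0, 0, 5]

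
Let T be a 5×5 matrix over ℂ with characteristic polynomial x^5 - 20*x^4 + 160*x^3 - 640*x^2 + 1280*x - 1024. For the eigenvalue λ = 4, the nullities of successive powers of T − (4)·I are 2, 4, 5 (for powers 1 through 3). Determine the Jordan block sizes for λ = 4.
Block sizes for λ = 4: [3, 2]

From the dimensions of kernels of powers, the number of Jordan blocks of size at least j is d_j − d_{j−1} where d_j = dim ker(N^j) (with d_0 = 0). Computing the differences gives [2, 2, 1].
The number of blocks of size exactly k is (#blocks of size ≥ k) − (#blocks of size ≥ k + 1), so the partition is: 1 block(s) of size 2, 1 block(s) of size 3.
In nonincreasing order the block sizes are [3, 2].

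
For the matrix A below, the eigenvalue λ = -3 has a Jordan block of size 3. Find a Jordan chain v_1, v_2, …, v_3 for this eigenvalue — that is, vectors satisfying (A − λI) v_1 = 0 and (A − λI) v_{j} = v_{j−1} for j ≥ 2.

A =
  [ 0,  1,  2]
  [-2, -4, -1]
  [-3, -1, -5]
A Jordan chain for λ = -3 of length 3:
v_1 = (1, -1, -1)ᵀ
v_2 = (3, -2, -3)ᵀ
v_3 = (1, 0, 0)ᵀ

Let N = A − (-3)·I. We want v_3 with N^3 v_3 = 0 but N^2 v_3 ≠ 0; then v_{j-1} := N · v_j for j = 3, …, 2.

Pick v_3 = (1, 0, 0)ᵀ.
Then v_2 = N · v_3 = (3, -2, -3)ᵀ.
Then v_1 = N · v_2 = (1, -1, -1)ᵀ.

Sanity check: (A − (-3)·I) v_1 = (0, 0, 0)ᵀ = 0. ✓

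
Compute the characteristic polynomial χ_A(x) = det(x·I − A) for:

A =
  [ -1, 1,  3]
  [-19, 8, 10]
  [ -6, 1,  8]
x^3 - 15*x^2 + 75*x - 125

Expanding det(x·I − A) (e.g. by cofactor expansion or by noting that A is similar to its Jordan form J, which has the same characteristic polynomial as A) gives
  χ_A(x) = x^3 - 15*x^2 + 75*x - 125
which factors as (x - 5)^3. The eigenvalues (with algebraic multiplicities) are λ = 5 with multiplicity 3.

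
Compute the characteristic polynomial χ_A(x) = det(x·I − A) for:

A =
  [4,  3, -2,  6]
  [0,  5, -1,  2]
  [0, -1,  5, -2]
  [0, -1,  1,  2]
x^4 - 16*x^3 + 96*x^2 - 256*x + 256

Expanding det(x·I − A) (e.g. by cofactor expansion or by noting that A is similar to its Jordan form J, which has the same characteristic polynomial as A) gives
  χ_A(x) = x^4 - 16*x^3 + 96*x^2 - 256*x + 256
which factors as (x - 4)^4. The eigenvalues (with algebraic multiplicities) are λ = 4 with multiplicity 4.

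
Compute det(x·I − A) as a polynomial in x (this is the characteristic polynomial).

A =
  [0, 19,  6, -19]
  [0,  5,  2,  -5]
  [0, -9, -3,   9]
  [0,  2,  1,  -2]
x^4

Expanding det(x·I − A) (e.g. by cofactor expansion or by noting that A is similar to its Jordan form J, which has the same characteristic polynomial as A) gives
  χ_A(x) = x^4
which factors as x^4. The eigenvalues (with algebraic multiplicities) are λ = 0 with multiplicity 4.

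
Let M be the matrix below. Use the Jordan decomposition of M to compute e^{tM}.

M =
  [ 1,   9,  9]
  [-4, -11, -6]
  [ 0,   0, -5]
e^{tM} =
  [6*t*exp(-5*t) + exp(-5*t), 9*t*exp(-5*t), 9*t*exp(-5*t)]
  [-4*t*exp(-5*t), -6*t*exp(-5*t) + exp(-5*t), -6*t*exp(-5*t)]
  [0, 0, exp(-5*t)]

Strategy: write M = P · J · P⁻¹ where J is a Jordan canonical form, so e^{tM} = P · e^{tJ} · P⁻¹, and e^{tJ} can be computed block-by-block.

M has Jordan form
J =
  [-5,  1,  0]
  [ 0, -5,  0]
  [ 0,  0, -5]
(up to reordering of blocks).

Per-block formulas:
  For a 1×1 block at λ = -5: exp(t · [-5]) = [e^(-5t)].
  For a 2×2 Jordan block J_2(-5): exp(t · J_2(-5)) = e^(-5t)·(I + t·N), where N is the 2×2 nilpotent shift.

After assembling e^{tJ} and conjugating by P, we get:

e^{tM} =
  [6*t*exp(-5*t) + exp(-5*t), 9*t*exp(-5*t), 9*t*exp(-5*t)]
  [-4*t*exp(-5*t), -6*t*exp(-5*t) + exp(-5*t), -6*t*exp(-5*t)]
  [0, 0, exp(-5*t)]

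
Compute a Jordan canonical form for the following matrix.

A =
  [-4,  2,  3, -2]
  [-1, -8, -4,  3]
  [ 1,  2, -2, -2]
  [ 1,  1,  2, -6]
J_3(-5) ⊕ J_1(-5)

The characteristic polynomial is
  det(x·I − A) = x^4 + 20*x^3 + 150*x^2 + 500*x + 625 = (x + 5)^4

Eigenvalues and multiplicities (the geometric multiplicity of λ is n − rank(A − λI), which equals the number of Jordan blocks for λ):
  λ = -5: algebraic multiplicity = 4, geometric multiplicity = 2

Determining the block sizes for each eigenvalue:
  λ = -5: with am = 4 and gm = 2, the partition is not yet determined (e.g. several partitions of 4 into 2 parts exist). Let N = A − (-5)·I. Computing rank(N^1) = 2, rank(N^2) = 1, rank(N^3) = 0; the number of blocks of size ≥ j is rank(N^{j−1}) − rank(N^j), giving [2, 1, 1]. So we have 1 block(s) of size 3, 1 block(s) of size 1 → block sizes [3, 1]

Assembling the blocks gives a Jordan form
J =
  [-5,  1,  0,  0]
  [ 0, -5,  1,  0]
  [ 0,  0, -5,  0]
  [ 0,  0,  0, -5]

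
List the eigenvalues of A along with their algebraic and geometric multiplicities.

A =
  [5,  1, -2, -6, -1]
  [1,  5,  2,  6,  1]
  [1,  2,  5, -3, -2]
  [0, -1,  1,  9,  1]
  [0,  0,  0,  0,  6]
λ = 6: alg = 5, geom = 3

Step 1 — factor the characteristic polynomial to read off the algebraic multiplicities:
  χ_A(x) = (x - 6)^5

Step 2 — compute geometric multiplicities via the rank-nullity identity g(λ) = n − rank(A − λI):
  rank(A − (6)·I) = 2, so dim ker(A − (6)·I) = n − 2 = 3

Summary:
  λ = 6: algebraic multiplicity = 5, geometric multiplicity = 3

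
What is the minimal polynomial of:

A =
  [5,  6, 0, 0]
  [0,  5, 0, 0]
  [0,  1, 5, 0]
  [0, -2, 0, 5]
x^2 - 10*x + 25

The characteristic polynomial is χ_A(x) = (x - 5)^4, so the eigenvalues are known. The minimal polynomial is
  m_A(x) = Π_λ (x − λ)^{k_λ}
where k_λ is the size of the *largest* Jordan block for λ (equivalently, the smallest k with (A − λI)^k v = 0 for every generalised eigenvector v of λ).

  λ = 5: largest Jordan block has size 2, contributing (x − 5)^2

So m_A(x) = (x - 5)^2 = x^2 - 10*x + 25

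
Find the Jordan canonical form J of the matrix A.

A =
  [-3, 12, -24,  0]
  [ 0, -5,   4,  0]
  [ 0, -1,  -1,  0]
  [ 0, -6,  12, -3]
J_2(-3) ⊕ J_1(-3) ⊕ J_1(-3)

The characteristic polynomial is
  det(x·I − A) = x^4 + 12*x^3 + 54*x^2 + 108*x + 81 = (x + 3)^4

Eigenvalues and multiplicities (the geometric multiplicity of λ is n − rank(A − λI), which equals the number of Jordan blocks for λ):
  λ = -3: algebraic multiplicity = 4, geometric multiplicity = 3

Determining the block sizes for each eigenvalue:
  λ = -3: 3 blocks summing to 4 forces exactly one block of size 2 and the rest size 1 → block sizes [2, 1, 1]

Assembling the blocks gives a Jordan form
J =
  [-3,  1,  0,  0]
  [ 0, -3,  0,  0]
  [ 0,  0, -3,  0]
  [ 0,  0,  0, -3]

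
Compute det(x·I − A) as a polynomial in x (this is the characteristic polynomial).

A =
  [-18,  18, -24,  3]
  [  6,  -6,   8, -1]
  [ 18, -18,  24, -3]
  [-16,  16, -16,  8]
x^4 - 8*x^3 + 16*x^2

Expanding det(x·I − A) (e.g. by cofactor expansion or by noting that A is similar to its Jordan form J, which has the same characteristic polynomial as A) gives
  χ_A(x) = x^4 - 8*x^3 + 16*x^2
which factors as x^2*(x - 4)^2. The eigenvalues (with algebraic multiplicities) are λ = 0 with multiplicity 2, λ = 4 with multiplicity 2.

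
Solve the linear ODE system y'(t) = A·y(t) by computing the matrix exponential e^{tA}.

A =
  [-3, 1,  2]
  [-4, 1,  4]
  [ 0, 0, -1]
e^{tA} =
  [-2*t*exp(-t) + exp(-t), t*exp(-t), 2*t*exp(-t)]
  [-4*t*exp(-t), 2*t*exp(-t) + exp(-t), 4*t*exp(-t)]
  [0, 0, exp(-t)]

Strategy: write A = P · J · P⁻¹ where J is a Jordan canonical form, so e^{tA} = P · e^{tJ} · P⁻¹, and e^{tJ} can be computed block-by-block.

A has Jordan form
J =
  [-1,  1,  0]
  [ 0, -1,  0]
  [ 0,  0, -1]
(up to reordering of blocks).

Per-block formulas:
  For a 2×2 Jordan block J_2(-1): exp(t · J_2(-1)) = e^(-1t)·(I + t·N), where N is the 2×2 nilpotent shift.
  For a 1×1 block at λ = -1: exp(t · [-1]) = [e^(-1t)].

After assembling e^{tJ} and conjugating by P, we get:

e^{tA} =
  [-2*t*exp(-t) + exp(-t), t*exp(-t), 2*t*exp(-t)]
  [-4*t*exp(-t), 2*t*exp(-t) + exp(-t), 4*t*exp(-t)]
  [0, 0, exp(-t)]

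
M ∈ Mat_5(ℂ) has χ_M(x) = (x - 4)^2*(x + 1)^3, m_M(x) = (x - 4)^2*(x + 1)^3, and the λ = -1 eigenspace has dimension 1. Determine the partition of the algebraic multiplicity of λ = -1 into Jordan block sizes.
Block sizes for λ = -1: [3]

Step 1 — from the characteristic polynomial, algebraic multiplicity of λ = -1 is 3. From dim ker(M − (-1)·I) = 1, there are exactly 1 Jordan blocks for λ = -1.
Step 2 — from the minimal polynomial, the factor (x + 1)^3 tells us the largest block for λ = -1 has size 3.
Step 3 — with total size 3, 1 blocks, and largest block 3, the block sizes (in nonincreasing order) are [3].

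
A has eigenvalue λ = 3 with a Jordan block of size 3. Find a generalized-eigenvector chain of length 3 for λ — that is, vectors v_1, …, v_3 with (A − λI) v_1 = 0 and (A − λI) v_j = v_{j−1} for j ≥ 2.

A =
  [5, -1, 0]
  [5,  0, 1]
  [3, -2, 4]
A Jordan chain for λ = 3 of length 3:
v_1 = (-1, -2, -1)ᵀ
v_2 = (2, 5, 3)ᵀ
v_3 = (1, 0, 0)ᵀ

Let N = A − (3)·I. We want v_3 with N^3 v_3 = 0 but N^2 v_3 ≠ 0; then v_{j-1} := N · v_j for j = 3, …, 2.

Pick v_3 = (1, 0, 0)ᵀ.
Then v_2 = N · v_3 = (2, 5, 3)ᵀ.
Then v_1 = N · v_2 = (-1, -2, -1)ᵀ.

Sanity check: (A − (3)·I) v_1 = (0, 0, 0)ᵀ = 0. ✓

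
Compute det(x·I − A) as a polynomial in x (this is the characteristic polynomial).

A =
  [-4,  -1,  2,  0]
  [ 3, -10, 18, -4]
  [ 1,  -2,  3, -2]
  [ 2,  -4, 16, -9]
x^4 + 20*x^3 + 150*x^2 + 500*x + 625

Expanding det(x·I − A) (e.g. by cofactor expansion or by noting that A is similar to its Jordan form J, which has the same characteristic polynomial as A) gives
  χ_A(x) = x^4 + 20*x^3 + 150*x^2 + 500*x + 625
which factors as (x + 5)^4. The eigenvalues (with algebraic multiplicities) are λ = -5 with multiplicity 4.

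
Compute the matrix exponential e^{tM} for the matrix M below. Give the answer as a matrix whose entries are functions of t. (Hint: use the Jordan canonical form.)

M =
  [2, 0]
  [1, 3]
e^{tM} =
  [exp(2*t), 0]
  [exp(3*t) - exp(2*t), exp(3*t)]

Strategy: write M = P · J · P⁻¹ where J is a Jordan canonical form, so e^{tM} = P · e^{tJ} · P⁻¹, and e^{tJ} can be computed block-by-block.

M has Jordan form
J =
  [2, 0]
  [0, 3]
(up to reordering of blocks).

Per-block formulas:
  For a 1×1 block at λ = 3: exp(t · [3]) = [e^(3t)].
  For a 1×1 block at λ = 2: exp(t · [2]) = [e^(2t)].

After assembling e^{tJ} and conjugating by P, we get:

e^{tM} =
  [exp(2*t), 0]
  [exp(3*t) - exp(2*t), exp(3*t)]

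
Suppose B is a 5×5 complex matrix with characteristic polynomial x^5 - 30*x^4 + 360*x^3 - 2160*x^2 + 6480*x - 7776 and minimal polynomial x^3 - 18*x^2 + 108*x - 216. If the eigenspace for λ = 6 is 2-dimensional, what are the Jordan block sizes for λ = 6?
Block sizes for λ = 6: [3, 2]

Step 1 — from the characteristic polynomial, algebraic multiplicity of λ = 6 is 5. From dim ker(B − (6)·I) = 2, there are exactly 2 Jordan blocks for λ = 6.
Step 2 — from the minimal polynomial, the factor (x − 6)^3 tells us the largest block for λ = 6 has size 3.
Step 3 — with total size 5, 2 blocks, and largest block 3, the block sizes (in nonincreasing order) are [3, 2].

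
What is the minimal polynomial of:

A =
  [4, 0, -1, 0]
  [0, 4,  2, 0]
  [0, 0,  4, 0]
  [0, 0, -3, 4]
x^2 - 8*x + 16

The characteristic polynomial is χ_A(x) = (x - 4)^4, so the eigenvalues are known. The minimal polynomial is
  m_A(x) = Π_λ (x − λ)^{k_λ}
where k_λ is the size of the *largest* Jordan block for λ (equivalently, the smallest k with (A − λI)^k v = 0 for every generalised eigenvector v of λ).

  λ = 4: largest Jordan block has size 2, contributing (x − 4)^2

So m_A(x) = (x - 4)^2 = x^2 - 8*x + 16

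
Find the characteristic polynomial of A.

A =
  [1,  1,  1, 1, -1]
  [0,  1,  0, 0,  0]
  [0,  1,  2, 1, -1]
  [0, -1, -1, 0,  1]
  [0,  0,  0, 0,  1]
x^5 - 5*x^4 + 10*x^3 - 10*x^2 + 5*x - 1

Expanding det(x·I − A) (e.g. by cofactor expansion or by noting that A is similar to its Jordan form J, which has the same characteristic polynomial as A) gives
  χ_A(x) = x^5 - 5*x^4 + 10*x^3 - 10*x^2 + 5*x - 1
which factors as (x - 1)^5. The eigenvalues (with algebraic multiplicities) are λ = 1 with multiplicity 5.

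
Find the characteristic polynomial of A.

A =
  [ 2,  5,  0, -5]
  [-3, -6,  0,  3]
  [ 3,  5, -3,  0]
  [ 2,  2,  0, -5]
x^4 + 12*x^3 + 54*x^2 + 108*x + 81

Expanding det(x·I − A) (e.g. by cofactor expansion or by noting that A is similar to its Jordan form J, which has the same characteristic polynomial as A) gives
  χ_A(x) = x^4 + 12*x^3 + 54*x^2 + 108*x + 81
which factors as (x + 3)^4. The eigenvalues (with algebraic multiplicities) are λ = -3 with multiplicity 4.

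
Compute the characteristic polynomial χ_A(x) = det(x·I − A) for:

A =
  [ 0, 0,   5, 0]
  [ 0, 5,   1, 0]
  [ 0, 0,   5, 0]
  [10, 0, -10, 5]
x^4 - 15*x^3 + 75*x^2 - 125*x

Expanding det(x·I − A) (e.g. by cofactor expansion or by noting that A is similar to its Jordan form J, which has the same characteristic polynomial as A) gives
  χ_A(x) = x^4 - 15*x^3 + 75*x^2 - 125*x
which factors as x*(x - 5)^3. The eigenvalues (with algebraic multiplicities) are λ = 0 with multiplicity 1, λ = 5 with multiplicity 3.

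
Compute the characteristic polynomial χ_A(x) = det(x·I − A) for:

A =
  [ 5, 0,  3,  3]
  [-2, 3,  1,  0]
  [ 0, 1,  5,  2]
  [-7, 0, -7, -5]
x^4 - 8*x^3 + 24*x^2 - 32*x + 16

Expanding det(x·I − A) (e.g. by cofactor expansion or by noting that A is similar to its Jordan form J, which has the same characteristic polynomial as A) gives
  χ_A(x) = x^4 - 8*x^3 + 24*x^2 - 32*x + 16
which factors as (x - 2)^4. The eigenvalues (with algebraic multiplicities) are λ = 2 with multiplicity 4.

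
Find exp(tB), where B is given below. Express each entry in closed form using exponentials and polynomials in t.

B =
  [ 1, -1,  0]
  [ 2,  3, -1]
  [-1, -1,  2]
e^{tB} =
  [-t^2*exp(2*t)/2 - t*exp(2*t) + exp(2*t), -t*exp(2*t), t^2*exp(2*t)/2]
  [t^2*exp(2*t)/2 + 2*t*exp(2*t), t*exp(2*t) + exp(2*t), -t^2*exp(2*t)/2 - t*exp(2*t)]
  [-t^2*exp(2*t)/2 - t*exp(2*t), -t*exp(2*t), t^2*exp(2*t)/2 + exp(2*t)]

Strategy: write B = P · J · P⁻¹ where J is a Jordan canonical form, so e^{tB} = P · e^{tJ} · P⁻¹, and e^{tJ} can be computed block-by-block.

B has Jordan form
J =
  [2, 1, 0]
  [0, 2, 1]
  [0, 0, 2]
(up to reordering of blocks).

Per-block formulas:
  For a 3×3 Jordan block J_3(2): exp(t · J_3(2)) = e^(2t)·(I + t·N + (t^2/2)·N^2), where N is the 3×3 nilpotent shift.

After assembling e^{tJ} and conjugating by P, we get:

e^{tB} =
  [-t^2*exp(2*t)/2 - t*exp(2*t) + exp(2*t), -t*exp(2*t), t^2*exp(2*t)/2]
  [t^2*exp(2*t)/2 + 2*t*exp(2*t), t*exp(2*t) + exp(2*t), -t^2*exp(2*t)/2 - t*exp(2*t)]
  [-t^2*exp(2*t)/2 - t*exp(2*t), -t*exp(2*t), t^2*exp(2*t)/2 + exp(2*t)]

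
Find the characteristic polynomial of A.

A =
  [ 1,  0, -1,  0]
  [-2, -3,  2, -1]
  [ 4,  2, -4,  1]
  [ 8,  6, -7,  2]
x^4 + 4*x^3 + 6*x^2 + 4*x + 1

Expanding det(x·I − A) (e.g. by cofactor expansion or by noting that A is similar to its Jordan form J, which has the same characteristic polynomial as A) gives
  χ_A(x) = x^4 + 4*x^3 + 6*x^2 + 4*x + 1
which factors as (x + 1)^4. The eigenvalues (with algebraic multiplicities) are λ = -1 with multiplicity 4.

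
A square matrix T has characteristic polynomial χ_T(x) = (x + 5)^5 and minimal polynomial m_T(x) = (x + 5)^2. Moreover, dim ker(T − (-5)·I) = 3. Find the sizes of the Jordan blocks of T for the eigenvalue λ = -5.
Block sizes for λ = -5: [2, 2, 1]

Step 1 — from the characteristic polynomial, algebraic multiplicity of λ = -5 is 5. From dim ker(T − (-5)·I) = 3, there are exactly 3 Jordan blocks for λ = -5.
Step 2 — from the minimal polynomial, the factor (x + 5)^2 tells us the largest block for λ = -5 has size 2.
Step 3 — with total size 5, 3 blocks, and largest block 2, the block sizes (in nonincreasing order) are [2, 2, 1].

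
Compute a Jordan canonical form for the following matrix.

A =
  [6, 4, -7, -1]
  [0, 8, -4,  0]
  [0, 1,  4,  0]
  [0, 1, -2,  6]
J_2(6) ⊕ J_2(6)

The characteristic polynomial is
  det(x·I − A) = x^4 - 24*x^3 + 216*x^2 - 864*x + 1296 = (x - 6)^4

Eigenvalues and multiplicities (the geometric multiplicity of λ is n − rank(A − λI), which equals the number of Jordan blocks for λ):
  λ = 6: algebraic multiplicity = 4, geometric multiplicity = 2

Determining the block sizes for each eigenvalue:
  λ = 6: with am = 4 and gm = 2, the partition is not yet determined (e.g. several partitions of 4 into 2 parts exist). Let N = A − (6)·I. Computing rank(N^1) = 2, rank(N^2) = 0; the number of blocks of size ≥ j is rank(N^{j−1}) − rank(N^j), giving [2, 2]. So we have 2 block(s) of size 2 → block sizes [2, 2]

Assembling the blocks gives a Jordan form
J =
  [6, 1, 0, 0]
  [0, 6, 0, 0]
  [0, 0, 6, 1]
  [0, 0, 0, 6]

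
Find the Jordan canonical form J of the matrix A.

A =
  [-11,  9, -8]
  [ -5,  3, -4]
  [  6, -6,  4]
J_2(-2) ⊕ J_1(0)

The characteristic polynomial is
  det(x·I − A) = x^3 + 4*x^2 + 4*x = x*(x + 2)^2

Eigenvalues and multiplicities (the geometric multiplicity of λ is n − rank(A − λI), which equals the number of Jordan blocks for λ):
  λ = -2: algebraic multiplicity = 2, geometric multiplicity = 1
  λ = 0: algebraic multiplicity = 1, geometric multiplicity = 1

Determining the block sizes for each eigenvalue:
  λ = -2: one block (gm = 1), so the single block has size am = 2 → block sizes [2]
  λ = 0: one block (gm = 1), so the single block has size am = 1 → block sizes [1]

Assembling the blocks gives a Jordan form
J =
  [-2,  1, 0]
  [ 0, -2, 0]
  [ 0,  0, 0]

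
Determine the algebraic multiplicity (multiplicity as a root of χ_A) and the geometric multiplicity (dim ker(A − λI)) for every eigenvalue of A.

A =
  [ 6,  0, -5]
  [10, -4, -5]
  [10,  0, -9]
λ = -4: alg = 2, geom = 2; λ = 1: alg = 1, geom = 1

Step 1 — factor the characteristic polynomial to read off the algebraic multiplicities:
  χ_A(x) = (x - 1)*(x + 4)^2

Step 2 — compute geometric multiplicities via the rank-nullity identity g(λ) = n − rank(A − λI):
  rank(A − (-4)·I) = 1, so dim ker(A − (-4)·I) = n − 1 = 2
  rank(A − (1)·I) = 2, so dim ker(A − (1)·I) = n − 2 = 1

Summary:
  λ = -4: algebraic multiplicity = 2, geometric multiplicity = 2
  λ = 1: algebraic multiplicity = 1, geometric multiplicity = 1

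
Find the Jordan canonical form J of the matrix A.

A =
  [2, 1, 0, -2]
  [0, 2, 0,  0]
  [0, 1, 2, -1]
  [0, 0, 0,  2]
J_2(2) ⊕ J_2(2)

The characteristic polynomial is
  det(x·I − A) = x^4 - 8*x^3 + 24*x^2 - 32*x + 16 = (x - 2)^4

Eigenvalues and multiplicities (the geometric multiplicity of λ is n − rank(A − λI), which equals the number of Jordan blocks for λ):
  λ = 2: algebraic multiplicity = 4, geometric multiplicity = 2

Determining the block sizes for each eigenvalue:
  λ = 2: with am = 4 and gm = 2, the partition is not yet determined (e.g. several partitions of 4 into 2 parts exist). Let N = A − (2)·I. Computing rank(N^1) = 2, rank(N^2) = 0; the number of blocks of size ≥ j is rank(N^{j−1}) − rank(N^j), giving [2, 2]. So we have 2 block(s) of size 2 → block sizes [2, 2]

Assembling the blocks gives a Jordan form
J =
  [2, 1, 0, 0]
  [0, 2, 0, 0]
  [0, 0, 2, 1]
  [0, 0, 0, 2]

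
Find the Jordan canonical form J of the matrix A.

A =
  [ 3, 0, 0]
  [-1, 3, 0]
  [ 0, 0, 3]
J_2(3) ⊕ J_1(3)

The characteristic polynomial is
  det(x·I − A) = x^3 - 9*x^2 + 27*x - 27 = (x - 3)^3

Eigenvalues and multiplicities (the geometric multiplicity of λ is n − rank(A − λI), which equals the number of Jordan blocks for λ):
  λ = 3: algebraic multiplicity = 3, geometric multiplicity = 2

Determining the block sizes for each eigenvalue:
  λ = 3: 2 blocks summing to 3 forces exactly one block of size 2 and the rest size 1 → block sizes [2, 1]

Assembling the blocks gives a Jordan form
J =
  [3, 1, 0]
  [0, 3, 0]
  [0, 0, 3]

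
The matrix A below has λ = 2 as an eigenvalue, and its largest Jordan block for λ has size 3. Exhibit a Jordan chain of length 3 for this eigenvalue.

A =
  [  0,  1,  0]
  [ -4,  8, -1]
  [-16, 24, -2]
A Jordan chain for λ = 2 of length 3:
v_1 = (4, 8, 32)ᵀ
v_2 = (1, 6, 24)ᵀ
v_3 = (0, 1, 0)ᵀ

Let N = A − (2)·I. We want v_3 with N^3 v_3 = 0 but N^2 v_3 ≠ 0; then v_{j-1} := N · v_j for j = 3, …, 2.

Pick v_3 = (0, 1, 0)ᵀ.
Then v_2 = N · v_3 = (1, 6, 24)ᵀ.
Then v_1 = N · v_2 = (4, 8, 32)ᵀ.

Sanity check: (A − (2)·I) v_1 = (0, 0, 0)ᵀ = 0. ✓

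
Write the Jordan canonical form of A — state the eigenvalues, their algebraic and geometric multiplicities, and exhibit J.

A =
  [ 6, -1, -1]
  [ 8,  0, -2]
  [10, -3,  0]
J_3(2)

The characteristic polynomial is
  det(x·I − A) = x^3 - 6*x^2 + 12*x - 8 = (x - 2)^3

Eigenvalues and multiplicities (the geometric multiplicity of λ is n − rank(A − λI), which equals the number of Jordan blocks for λ):
  λ = 2: algebraic multiplicity = 3, geometric multiplicity = 1

Determining the block sizes for each eigenvalue:
  λ = 2: one block (gm = 1), so the single block has size am = 3 → block sizes [3]

Assembling the blocks gives a Jordan form
J =
  [2, 1, 0]
  [0, 2, 1]
  [0, 0, 2]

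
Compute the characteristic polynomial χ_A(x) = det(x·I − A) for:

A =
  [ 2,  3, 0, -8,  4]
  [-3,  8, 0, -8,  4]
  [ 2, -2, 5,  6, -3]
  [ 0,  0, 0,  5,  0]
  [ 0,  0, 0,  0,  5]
x^5 - 25*x^4 + 250*x^3 - 1250*x^2 + 3125*x - 3125

Expanding det(x·I − A) (e.g. by cofactor expansion or by noting that A is similar to its Jordan form J, which has the same characteristic polynomial as A) gives
  χ_A(x) = x^5 - 25*x^4 + 250*x^3 - 1250*x^2 + 3125*x - 3125
which factors as (x - 5)^5. The eigenvalues (with algebraic multiplicities) are λ = 5 with multiplicity 5.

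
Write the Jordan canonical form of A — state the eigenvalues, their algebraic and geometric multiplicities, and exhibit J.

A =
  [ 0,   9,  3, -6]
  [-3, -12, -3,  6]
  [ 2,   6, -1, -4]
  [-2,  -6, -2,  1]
J_2(-3) ⊕ J_1(-3) ⊕ J_1(-3)

The characteristic polynomial is
  det(x·I − A) = x^4 + 12*x^3 + 54*x^2 + 108*x + 81 = (x + 3)^4

Eigenvalues and multiplicities (the geometric multiplicity of λ is n − rank(A − λI), which equals the number of Jordan blocks for λ):
  λ = -3: algebraic multiplicity = 4, geometric multiplicity = 3

Determining the block sizes for each eigenvalue:
  λ = -3: 3 blocks summing to 4 forces exactly one block of size 2 and the rest size 1 → block sizes [2, 1, 1]

Assembling the blocks gives a Jordan form
J =
  [-3,  1,  0,  0]
  [ 0, -3,  0,  0]
  [ 0,  0, -3,  0]
  [ 0,  0,  0, -3]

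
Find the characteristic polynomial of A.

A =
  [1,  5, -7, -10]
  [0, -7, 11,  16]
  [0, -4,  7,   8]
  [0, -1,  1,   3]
x^4 - 4*x^3 + 6*x^2 - 4*x + 1

Expanding det(x·I − A) (e.g. by cofactor expansion or by noting that A is similar to its Jordan form J, which has the same characteristic polynomial as A) gives
  χ_A(x) = x^4 - 4*x^3 + 6*x^2 - 4*x + 1
which factors as (x - 1)^4. The eigenvalues (with algebraic multiplicities) are λ = 1 with multiplicity 4.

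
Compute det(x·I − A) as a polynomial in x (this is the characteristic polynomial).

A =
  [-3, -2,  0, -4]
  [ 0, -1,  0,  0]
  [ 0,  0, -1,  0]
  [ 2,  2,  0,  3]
x^4 + 2*x^3 - 2*x - 1

Expanding det(x·I − A) (e.g. by cofactor expansion or by noting that A is similar to its Jordan form J, which has the same characteristic polynomial as A) gives
  χ_A(x) = x^4 + 2*x^3 - 2*x - 1
which factors as (x - 1)*(x + 1)^3. The eigenvalues (with algebraic multiplicities) are λ = -1 with multiplicity 3, λ = 1 with multiplicity 1.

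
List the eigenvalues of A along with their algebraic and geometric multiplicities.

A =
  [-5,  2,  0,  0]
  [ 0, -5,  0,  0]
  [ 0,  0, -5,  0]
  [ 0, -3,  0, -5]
λ = -5: alg = 4, geom = 3

Step 1 — factor the characteristic polynomial to read off the algebraic multiplicities:
  χ_A(x) = (x + 5)^4

Step 2 — compute geometric multiplicities via the rank-nullity identity g(λ) = n − rank(A − λI):
  rank(A − (-5)·I) = 1, so dim ker(A − (-5)·I) = n − 1 = 3

Summary:
  λ = -5: algebraic multiplicity = 4, geometric multiplicity = 3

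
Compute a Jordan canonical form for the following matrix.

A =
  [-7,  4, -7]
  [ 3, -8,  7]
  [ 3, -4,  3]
J_2(-4) ⊕ J_1(-4)

The characteristic polynomial is
  det(x·I − A) = x^3 + 12*x^2 + 48*x + 64 = (x + 4)^3

Eigenvalues and multiplicities (the geometric multiplicity of λ is n − rank(A − λI), which equals the number of Jordan blocks for λ):
  λ = -4: algebraic multiplicity = 3, geometric multiplicity = 2

Determining the block sizes for each eigenvalue:
  λ = -4: 2 blocks summing to 3 forces exactly one block of size 2 and the rest size 1 → block sizes [2, 1]

Assembling the blocks gives a Jordan form
J =
  [-4,  1,  0]
  [ 0, -4,  0]
  [ 0,  0, -4]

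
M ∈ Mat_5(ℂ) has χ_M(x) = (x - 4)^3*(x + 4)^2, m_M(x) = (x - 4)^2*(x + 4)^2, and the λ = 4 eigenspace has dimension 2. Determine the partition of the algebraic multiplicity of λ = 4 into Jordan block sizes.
Block sizes for λ = 4: [2, 1]

Step 1 — from the characteristic polynomial, algebraic multiplicity of λ = 4 is 3. From dim ker(M − (4)·I) = 2, there are exactly 2 Jordan blocks for λ = 4.
Step 2 — from the minimal polynomial, the factor (x − 4)^2 tells us the largest block for λ = 4 has size 2.
Step 3 — with total size 3, 2 blocks, and largest block 2, the block sizes (in nonincreasing order) are [2, 1].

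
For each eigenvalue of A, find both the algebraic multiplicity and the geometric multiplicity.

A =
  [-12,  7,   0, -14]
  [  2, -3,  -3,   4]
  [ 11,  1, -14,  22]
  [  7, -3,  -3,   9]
λ = -5: alg = 4, geom = 2

Step 1 — factor the characteristic polynomial to read off the algebraic multiplicities:
  χ_A(x) = (x + 5)^4

Step 2 — compute geometric multiplicities via the rank-nullity identity g(λ) = n − rank(A − λI):
  rank(A − (-5)·I) = 2, so dim ker(A − (-5)·I) = n − 2 = 2

Summary:
  λ = -5: algebraic multiplicity = 4, geometric multiplicity = 2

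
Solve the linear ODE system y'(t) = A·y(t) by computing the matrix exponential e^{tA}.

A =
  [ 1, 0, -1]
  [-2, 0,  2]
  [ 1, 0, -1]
e^{tA} =
  [t + 1, 0, -t]
  [-2*t, 1, 2*t]
  [t, 0, 1 - t]

Strategy: write A = P · J · P⁻¹ where J is a Jordan canonical form, so e^{tA} = P · e^{tJ} · P⁻¹, and e^{tJ} can be computed block-by-block.

A has Jordan form
J =
  [0, 1, 0]
  [0, 0, 0]
  [0, 0, 0]
(up to reordering of blocks).

Per-block formulas:
  For a 1×1 block at λ = 0: exp(t · [0]) = [e^(0t)].
  For a 2×2 Jordan block J_2(0): exp(t · J_2(0)) = e^(0t)·(I + t·N), where N is the 2×2 nilpotent shift.

After assembling e^{tJ} and conjugating by P, we get:

e^{tA} =
  [t + 1, 0, -t]
  [-2*t, 1, 2*t]
  [t, 0, 1 - t]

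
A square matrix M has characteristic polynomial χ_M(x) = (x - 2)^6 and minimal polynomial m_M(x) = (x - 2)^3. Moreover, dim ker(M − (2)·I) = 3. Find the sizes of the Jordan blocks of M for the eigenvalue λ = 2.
Block sizes for λ = 2: [3, 2, 1]

Step 1 — from the characteristic polynomial, algebraic multiplicity of λ = 2 is 6. From dim ker(M − (2)·I) = 3, there are exactly 3 Jordan blocks for λ = 2.
Step 2 — from the minimal polynomial, the factor (x − 2)^3 tells us the largest block for λ = 2 has size 3.
Step 3 — with total size 6, 3 blocks, and largest block 3, the block sizes (in nonincreasing order) are [3, 2, 1].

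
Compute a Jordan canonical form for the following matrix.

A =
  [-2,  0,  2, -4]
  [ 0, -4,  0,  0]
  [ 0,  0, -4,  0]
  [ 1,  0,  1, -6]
J_2(-4) ⊕ J_1(-4) ⊕ J_1(-4)

The characteristic polynomial is
  det(x·I − A) = x^4 + 16*x^3 + 96*x^2 + 256*x + 256 = (x + 4)^4

Eigenvalues and multiplicities (the geometric multiplicity of λ is n − rank(A − λI), which equals the number of Jordan blocks for λ):
  λ = -4: algebraic multiplicity = 4, geometric multiplicity = 3

Determining the block sizes for each eigenvalue:
  λ = -4: 3 blocks summing to 4 forces exactly one block of size 2 and the rest size 1 → block sizes [2, 1, 1]

Assembling the blocks gives a Jordan form
J =
  [-4,  1,  0,  0]
  [ 0, -4,  0,  0]
  [ 0,  0, -4,  0]
  [ 0,  0,  0, -4]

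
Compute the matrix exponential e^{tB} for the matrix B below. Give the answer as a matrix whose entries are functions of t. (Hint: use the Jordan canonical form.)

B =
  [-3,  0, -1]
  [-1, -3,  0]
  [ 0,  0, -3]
e^{tB} =
  [exp(-3*t), 0, -t*exp(-3*t)]
  [-t*exp(-3*t), exp(-3*t), t^2*exp(-3*t)/2]
  [0, 0, exp(-3*t)]

Strategy: write B = P · J · P⁻¹ where J is a Jordan canonical form, so e^{tB} = P · e^{tJ} · P⁻¹, and e^{tJ} can be computed block-by-block.

B has Jordan form
J =
  [-3,  1,  0]
  [ 0, -3,  1]
  [ 0,  0, -3]
(up to reordering of blocks).

Per-block formulas:
  For a 3×3 Jordan block J_3(-3): exp(t · J_3(-3)) = e^(-3t)·(I + t·N + (t^2/2)·N^2), where N is the 3×3 nilpotent shift.

After assembling e^{tJ} and conjugating by P, we get:

e^{tB} =
  [exp(-3*t), 0, -t*exp(-3*t)]
  [-t*exp(-3*t), exp(-3*t), t^2*exp(-3*t)/2]
  [0, 0, exp(-3*t)]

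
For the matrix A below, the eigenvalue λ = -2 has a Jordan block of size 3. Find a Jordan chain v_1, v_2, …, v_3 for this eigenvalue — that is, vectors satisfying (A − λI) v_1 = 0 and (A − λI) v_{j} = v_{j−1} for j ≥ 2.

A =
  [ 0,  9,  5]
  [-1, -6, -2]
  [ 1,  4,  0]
A Jordan chain for λ = -2 of length 3:
v_1 = (2, -1, 1)ᵀ
v_2 = (9, -4, 4)ᵀ
v_3 = (0, 1, 0)ᵀ

Let N = A − (-2)·I. We want v_3 with N^3 v_3 = 0 but N^2 v_3 ≠ 0; then v_{j-1} := N · v_j for j = 3, …, 2.

Pick v_3 = (0, 1, 0)ᵀ.
Then v_2 = N · v_3 = (9, -4, 4)ᵀ.
Then v_1 = N · v_2 = (2, -1, 1)ᵀ.

Sanity check: (A − (-2)·I) v_1 = (0, 0, 0)ᵀ = 0. ✓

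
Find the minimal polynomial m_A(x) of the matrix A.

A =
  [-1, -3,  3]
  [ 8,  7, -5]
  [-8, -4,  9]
x^3 - 15*x^2 + 75*x - 125

The characteristic polynomial is χ_A(x) = (x - 5)^3, so the eigenvalues are known. The minimal polynomial is
  m_A(x) = Π_λ (x − λ)^{k_λ}
where k_λ is the size of the *largest* Jordan block for λ (equivalently, the smallest k with (A − λI)^k v = 0 for every generalised eigenvector v of λ).

  λ = 5: largest Jordan block has size 3, contributing (x − 5)^3

So m_A(x) = (x - 5)^3 = x^3 - 15*x^2 + 75*x - 125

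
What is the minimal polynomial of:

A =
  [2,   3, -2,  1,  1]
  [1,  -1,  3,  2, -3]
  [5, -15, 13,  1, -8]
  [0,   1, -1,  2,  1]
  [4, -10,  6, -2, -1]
x^3 - 9*x^2 + 27*x - 27

The characteristic polynomial is χ_A(x) = (x - 3)^5, so the eigenvalues are known. The minimal polynomial is
  m_A(x) = Π_λ (x − λ)^{k_λ}
where k_λ is the size of the *largest* Jordan block for λ (equivalently, the smallest k with (A − λI)^k v = 0 for every generalised eigenvector v of λ).

  λ = 3: largest Jordan block has size 3, contributing (x − 3)^3

So m_A(x) = (x - 3)^3 = x^3 - 9*x^2 + 27*x - 27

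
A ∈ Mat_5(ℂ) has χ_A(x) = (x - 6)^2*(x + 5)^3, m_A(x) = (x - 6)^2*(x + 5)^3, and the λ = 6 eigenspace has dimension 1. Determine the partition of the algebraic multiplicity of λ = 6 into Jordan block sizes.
Block sizes for λ = 6: [2]

Step 1 — from the characteristic polynomial, algebraic multiplicity of λ = 6 is 2. From dim ker(A − (6)·I) = 1, there are exactly 1 Jordan blocks for λ = 6.
Step 2 — from the minimal polynomial, the factor (x − 6)^2 tells us the largest block for λ = 6 has size 2.
Step 3 — with total size 2, 1 blocks, and largest block 2, the block sizes (in nonincreasing order) are [2].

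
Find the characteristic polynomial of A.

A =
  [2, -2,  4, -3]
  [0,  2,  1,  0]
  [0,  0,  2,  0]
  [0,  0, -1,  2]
x^4 - 8*x^3 + 24*x^2 - 32*x + 16

Expanding det(x·I − A) (e.g. by cofactor expansion or by noting that A is similar to its Jordan form J, which has the same characteristic polynomial as A) gives
  χ_A(x) = x^4 - 8*x^3 + 24*x^2 - 32*x + 16
which factors as (x - 2)^4. The eigenvalues (with algebraic multiplicities) are λ = 2 with multiplicity 4.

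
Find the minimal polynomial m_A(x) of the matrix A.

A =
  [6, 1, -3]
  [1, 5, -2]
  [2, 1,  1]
x^3 - 12*x^2 + 48*x - 64

The characteristic polynomial is χ_A(x) = (x - 4)^3, so the eigenvalues are known. The minimal polynomial is
  m_A(x) = Π_λ (x − λ)^{k_λ}
where k_λ is the size of the *largest* Jordan block for λ (equivalently, the smallest k with (A − λI)^k v = 0 for every generalised eigenvector v of λ).

  λ = 4: largest Jordan block has size 3, contributing (x − 4)^3

So m_A(x) = (x - 4)^3 = x^3 - 12*x^2 + 48*x - 64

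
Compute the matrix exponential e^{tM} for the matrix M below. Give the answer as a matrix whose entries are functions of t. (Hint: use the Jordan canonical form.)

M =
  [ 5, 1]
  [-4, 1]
e^{tM} =
  [2*t*exp(3*t) + exp(3*t), t*exp(3*t)]
  [-4*t*exp(3*t), -2*t*exp(3*t) + exp(3*t)]

Strategy: write M = P · J · P⁻¹ where J is a Jordan canonical form, so e^{tM} = P · e^{tJ} · P⁻¹, and e^{tJ} can be computed block-by-block.

M has Jordan form
J =
  [3, 1]
  [0, 3]
(up to reordering of blocks).

Per-block formulas:
  For a 2×2 Jordan block J_2(3): exp(t · J_2(3)) = e^(3t)·(I + t·N), where N is the 2×2 nilpotent shift.

After assembling e^{tJ} and conjugating by P, we get:

e^{tM} =
  [2*t*exp(3*t) + exp(3*t), t*exp(3*t)]
  [-4*t*exp(3*t), -2*t*exp(3*t) + exp(3*t)]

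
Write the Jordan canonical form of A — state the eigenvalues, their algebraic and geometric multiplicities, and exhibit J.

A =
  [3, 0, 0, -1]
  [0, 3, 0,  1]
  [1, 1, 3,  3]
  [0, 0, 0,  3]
J_2(3) ⊕ J_2(3)

The characteristic polynomial is
  det(x·I − A) = x^4 - 12*x^3 + 54*x^2 - 108*x + 81 = (x - 3)^4

Eigenvalues and multiplicities (the geometric multiplicity of λ is n − rank(A − λI), which equals the number of Jordan blocks for λ):
  λ = 3: algebraic multiplicity = 4, geometric multiplicity = 2

Determining the block sizes for each eigenvalue:
  λ = 3: with am = 4 and gm = 2, the partition is not yet determined (e.g. several partitions of 4 into 2 parts exist). Let N = A − (3)·I. Computing rank(N^1) = 2, rank(N^2) = 0; the number of blocks of size ≥ j is rank(N^{j−1}) − rank(N^j), giving [2, 2]. So we have 2 block(s) of size 2 → block sizes [2, 2]

Assembling the blocks gives a Jordan form
J =
  [3, 1, 0, 0]
  [0, 3, 0, 0]
  [0, 0, 3, 1]
  [0, 0, 0, 3]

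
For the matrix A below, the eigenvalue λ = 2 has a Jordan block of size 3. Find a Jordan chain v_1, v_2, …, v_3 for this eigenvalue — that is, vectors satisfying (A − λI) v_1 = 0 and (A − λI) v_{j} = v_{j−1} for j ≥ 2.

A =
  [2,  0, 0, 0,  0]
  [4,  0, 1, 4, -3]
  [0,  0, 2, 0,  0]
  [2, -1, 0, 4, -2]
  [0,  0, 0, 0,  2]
A Jordan chain for λ = 2 of length 3:
v_1 = (0, -2, 0, -1, 0)ᵀ
v_2 = (0, 1, 0, 0, 0)ᵀ
v_3 = (0, 0, 1, 0, 0)ᵀ

Let N = A − (2)·I. We want v_3 with N^3 v_3 = 0 but N^2 v_3 ≠ 0; then v_{j-1} := N · v_j for j = 3, …, 2.

Pick v_3 = (0, 0, 1, 0, 0)ᵀ.
Then v_2 = N · v_3 = (0, 1, 0, 0, 0)ᵀ.
Then v_1 = N · v_2 = (0, -2, 0, -1, 0)ᵀ.

Sanity check: (A − (2)·I) v_1 = (0, 0, 0, 0, 0)ᵀ = 0. ✓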